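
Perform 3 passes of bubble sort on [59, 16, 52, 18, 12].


Initial: [59, 16, 52, 18, 12]
Pass 1: [16, 52, 18, 12, 59] (4 swaps)
Pass 2: [16, 18, 12, 52, 59] (2 swaps)
Pass 3: [16, 12, 18, 52, 59] (1 swaps)

After 3 passes: [16, 12, 18, 52, 59]


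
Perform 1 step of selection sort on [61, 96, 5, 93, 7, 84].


Initial: [61, 96, 5, 93, 7, 84]
Step 1: min=5 at 2
  Swap: [5, 96, 61, 93, 7, 84]

After 1 step: [5, 96, 61, 93, 7, 84]


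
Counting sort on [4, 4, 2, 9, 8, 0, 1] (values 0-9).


Input: [4, 4, 2, 9, 8, 0, 1]
Counts: [1, 1, 1, 0, 2, 0, 0, 0, 1, 1]

Sorted: [0, 1, 2, 4, 4, 8, 9]


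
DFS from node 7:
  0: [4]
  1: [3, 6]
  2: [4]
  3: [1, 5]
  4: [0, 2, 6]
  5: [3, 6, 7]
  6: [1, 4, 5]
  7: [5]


Visit 7, push [5]
Visit 5, push [6, 3]
Visit 3, push [1]
Visit 1, push [6]
Visit 6, push [4]
Visit 4, push [2, 0]
Visit 0, push []
Visit 2, push []

DFS order: [7, 5, 3, 1, 6, 4, 0, 2]


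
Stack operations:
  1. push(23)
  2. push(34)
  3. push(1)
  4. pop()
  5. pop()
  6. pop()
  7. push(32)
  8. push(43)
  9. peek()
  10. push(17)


push(23) -> [23]
push(34) -> [23, 34]
push(1) -> [23, 34, 1]
pop()->1, [23, 34]
pop()->34, [23]
pop()->23, []
push(32) -> [32]
push(43) -> [32, 43]
peek()->43
push(17) -> [32, 43, 17]

Final stack: [32, 43, 17]


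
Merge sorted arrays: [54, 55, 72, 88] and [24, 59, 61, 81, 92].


Take 24 from B
Take 54 from A
Take 55 from A
Take 59 from B
Take 61 from B
Take 72 from A
Take 81 from B
Take 88 from A

Merged: [24, 54, 55, 59, 61, 72, 81, 88, 92]


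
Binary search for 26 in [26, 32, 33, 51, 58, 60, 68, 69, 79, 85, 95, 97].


Step 1: lo=0, hi=11, mid=5, val=60
Step 2: lo=0, hi=4, mid=2, val=33
Step 3: lo=0, hi=1, mid=0, val=26

Found at index 0


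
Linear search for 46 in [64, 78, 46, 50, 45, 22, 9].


i=0: 64!=46
i=1: 78!=46
i=2: 46==46 found!

Found at 2, 3 comps


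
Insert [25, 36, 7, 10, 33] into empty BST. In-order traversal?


Insert 25: root
Insert 36: R from 25
Insert 7: L from 25
Insert 10: L from 25 -> R from 7
Insert 33: R from 25 -> L from 36

In-order: [7, 10, 25, 33, 36]


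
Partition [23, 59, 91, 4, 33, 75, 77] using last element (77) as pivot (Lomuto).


Pivot: 77
  23 <= 77: advance i (no swap)
  59 <= 77: advance i (no swap)
  4 <= 77: swap -> [23, 59, 4, 91, 33, 75, 77]
  33 <= 77: swap -> [23, 59, 4, 33, 91, 75, 77]
  75 <= 77: swap -> [23, 59, 4, 33, 75, 91, 77]
Place pivot at 5: [23, 59, 4, 33, 75, 77, 91]

Partitioned: [23, 59, 4, 33, 75, 77, 91]


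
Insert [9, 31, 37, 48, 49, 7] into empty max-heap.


Insert 9: [9]
Insert 31: [31, 9]
Insert 37: [37, 9, 31]
Insert 48: [48, 37, 31, 9]
Insert 49: [49, 48, 31, 9, 37]
Insert 7: [49, 48, 31, 9, 37, 7]

Final heap: [49, 48, 31, 9, 37, 7]


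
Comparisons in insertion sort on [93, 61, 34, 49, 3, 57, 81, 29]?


Algorithm: insertion sort
Input: [93, 61, 34, 49, 3, 57, 81, 29]
Sorted: [3, 29, 34, 49, 57, 61, 81, 93]

22


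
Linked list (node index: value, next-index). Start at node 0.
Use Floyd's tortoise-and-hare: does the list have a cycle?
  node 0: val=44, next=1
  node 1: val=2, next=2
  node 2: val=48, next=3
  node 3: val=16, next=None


Floyd's tortoise (slow, +1) and hare (fast, +2):
  init: slow=0, fast=0
  step 1: slow=1, fast=2
  step 2: fast 2->3->None, no cycle

Cycle: no


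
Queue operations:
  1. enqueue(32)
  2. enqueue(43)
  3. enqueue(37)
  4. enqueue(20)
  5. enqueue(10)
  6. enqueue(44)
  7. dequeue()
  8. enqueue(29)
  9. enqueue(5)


enqueue(32) -> [32]
enqueue(43) -> [32, 43]
enqueue(37) -> [32, 43, 37]
enqueue(20) -> [32, 43, 37, 20]
enqueue(10) -> [32, 43, 37, 20, 10]
enqueue(44) -> [32, 43, 37, 20, 10, 44]
dequeue()->32, [43, 37, 20, 10, 44]
enqueue(29) -> [43, 37, 20, 10, 44, 29]
enqueue(5) -> [43, 37, 20, 10, 44, 29, 5]

Final queue: [43, 37, 20, 10, 44, 29, 5]


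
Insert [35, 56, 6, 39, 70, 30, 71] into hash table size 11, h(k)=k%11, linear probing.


Insert 35: h=2 -> slot 2
Insert 56: h=1 -> slot 1
Insert 6: h=6 -> slot 6
Insert 39: h=6, 1 probes -> slot 7
Insert 70: h=4 -> slot 4
Insert 30: h=8 -> slot 8
Insert 71: h=5 -> slot 5

Table: [None, 56, 35, None, 70, 71, 6, 39, 30, None, None]


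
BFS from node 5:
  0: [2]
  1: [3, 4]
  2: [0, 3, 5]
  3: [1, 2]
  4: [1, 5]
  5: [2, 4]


Visit 5, enqueue [2, 4]
Visit 2, enqueue [0, 3]
Visit 4, enqueue [1]
Visit 0, enqueue []
Visit 3, enqueue []
Visit 1, enqueue []

BFS order: [5, 2, 4, 0, 3, 1]


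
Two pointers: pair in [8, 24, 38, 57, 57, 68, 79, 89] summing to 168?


lo=0(8)+hi=7(89)=97
lo=1(24)+hi=7(89)=113
lo=2(38)+hi=7(89)=127
lo=3(57)+hi=7(89)=146
lo=4(57)+hi=7(89)=146
lo=5(68)+hi=7(89)=157
lo=6(79)+hi=7(89)=168

Yes: 79+89=168


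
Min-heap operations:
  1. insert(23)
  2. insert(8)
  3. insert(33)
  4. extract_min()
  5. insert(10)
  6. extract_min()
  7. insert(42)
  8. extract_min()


insert(23) -> [23]
insert(8) -> [8, 23]
insert(33) -> [8, 23, 33]
extract_min()->8, [23, 33]
insert(10) -> [10, 33, 23]
extract_min()->10, [23, 33]
insert(42) -> [23, 33, 42]
extract_min()->23, [33, 42]

Final heap: [33, 42]


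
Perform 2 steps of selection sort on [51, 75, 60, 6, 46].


Initial: [51, 75, 60, 6, 46]
Step 1: min=6 at 3
  Swap: [6, 75, 60, 51, 46]
Step 2: min=46 at 4
  Swap: [6, 46, 60, 51, 75]

After 2 steps: [6, 46, 60, 51, 75]


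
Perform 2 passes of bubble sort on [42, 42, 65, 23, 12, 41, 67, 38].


Initial: [42, 42, 65, 23, 12, 41, 67, 38]
Pass 1: [42, 42, 23, 12, 41, 65, 38, 67] (4 swaps)
Pass 2: [42, 23, 12, 41, 42, 38, 65, 67] (4 swaps)

After 2 passes: [42, 23, 12, 41, 42, 38, 65, 67]


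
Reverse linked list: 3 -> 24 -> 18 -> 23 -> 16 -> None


Step 1: curr=3, set curr.next=prev(None) | reversed so far: 3
Step 2: curr=24, set curr.next=prev(3) | reversed so far: 24 -> 3
Step 3: curr=18, set curr.next=prev(24) | reversed so far: 18 -> 24 -> 3
Step 4: curr=23, set curr.next=prev(18) | reversed so far: 23 -> 18 -> 24 -> 3
Step 5: curr=16, set curr.next=prev(23) | reversed so far: 16 -> 23 -> 18 -> 24 -> 3

16 -> 23 -> 18 -> 24 -> 3 -> None


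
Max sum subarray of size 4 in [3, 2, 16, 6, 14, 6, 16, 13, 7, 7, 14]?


[0:4]: 27
[1:5]: 38
[2:6]: 42
[3:7]: 42
[4:8]: 49
[5:9]: 42
[6:10]: 43
[7:11]: 41

Max: 49 at [4:8]


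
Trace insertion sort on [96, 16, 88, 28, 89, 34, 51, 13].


Initial: [96, 16, 88, 28, 89, 34, 51, 13]
Insert 16: [16, 96, 88, 28, 89, 34, 51, 13]
Insert 88: [16, 88, 96, 28, 89, 34, 51, 13]
Insert 28: [16, 28, 88, 96, 89, 34, 51, 13]
Insert 89: [16, 28, 88, 89, 96, 34, 51, 13]
Insert 34: [16, 28, 34, 88, 89, 96, 51, 13]
Insert 51: [16, 28, 34, 51, 88, 89, 96, 13]
Insert 13: [13, 16, 28, 34, 51, 88, 89, 96]

Sorted: [13, 16, 28, 34, 51, 88, 89, 96]


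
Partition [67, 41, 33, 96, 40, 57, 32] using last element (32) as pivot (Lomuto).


Pivot: 32
Place pivot at 0: [32, 41, 33, 96, 40, 57, 67]

Partitioned: [32, 41, 33, 96, 40, 57, 67]


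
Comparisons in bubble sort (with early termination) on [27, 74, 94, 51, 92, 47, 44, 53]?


Algorithm: bubble sort (with early termination)
Input: [27, 74, 94, 51, 92, 47, 44, 53]
Sorted: [27, 44, 47, 51, 53, 74, 92, 94]

27


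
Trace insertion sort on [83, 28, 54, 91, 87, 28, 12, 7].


Initial: [83, 28, 54, 91, 87, 28, 12, 7]
Insert 28: [28, 83, 54, 91, 87, 28, 12, 7]
Insert 54: [28, 54, 83, 91, 87, 28, 12, 7]
Insert 91: [28, 54, 83, 91, 87, 28, 12, 7]
Insert 87: [28, 54, 83, 87, 91, 28, 12, 7]
Insert 28: [28, 28, 54, 83, 87, 91, 12, 7]
Insert 12: [12, 28, 28, 54, 83, 87, 91, 7]
Insert 7: [7, 12, 28, 28, 54, 83, 87, 91]

Sorted: [7, 12, 28, 28, 54, 83, 87, 91]


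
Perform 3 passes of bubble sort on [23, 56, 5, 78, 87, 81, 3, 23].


Initial: [23, 56, 5, 78, 87, 81, 3, 23]
Pass 1: [23, 5, 56, 78, 81, 3, 23, 87] (4 swaps)
Pass 2: [5, 23, 56, 78, 3, 23, 81, 87] (3 swaps)
Pass 3: [5, 23, 56, 3, 23, 78, 81, 87] (2 swaps)

After 3 passes: [5, 23, 56, 3, 23, 78, 81, 87]


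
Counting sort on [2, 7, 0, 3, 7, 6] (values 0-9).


Input: [2, 7, 0, 3, 7, 6]
Counts: [1, 0, 1, 1, 0, 0, 1, 2, 0, 0]

Sorted: [0, 2, 3, 6, 7, 7]


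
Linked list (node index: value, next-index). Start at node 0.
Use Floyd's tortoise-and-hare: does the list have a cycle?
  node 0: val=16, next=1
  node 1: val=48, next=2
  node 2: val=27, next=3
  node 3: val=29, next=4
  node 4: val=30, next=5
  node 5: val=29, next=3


Floyd's tortoise (slow, +1) and hare (fast, +2):
  init: slow=0, fast=0
  step 1: slow=1, fast=2
  step 2: slow=2, fast=4
  step 3: slow=3, fast=3
  slow == fast at node 3: cycle detected

Cycle: yes


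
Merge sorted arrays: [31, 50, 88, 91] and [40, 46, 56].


Take 31 from A
Take 40 from B
Take 46 from B
Take 50 from A
Take 56 from B

Merged: [31, 40, 46, 50, 56, 88, 91]


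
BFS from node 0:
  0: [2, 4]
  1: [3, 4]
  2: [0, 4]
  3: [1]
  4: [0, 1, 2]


Visit 0, enqueue [2, 4]
Visit 2, enqueue []
Visit 4, enqueue [1]
Visit 1, enqueue [3]
Visit 3, enqueue []

BFS order: [0, 2, 4, 1, 3]


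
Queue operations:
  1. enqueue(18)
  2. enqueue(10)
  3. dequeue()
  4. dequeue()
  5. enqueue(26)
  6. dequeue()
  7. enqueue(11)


enqueue(18) -> [18]
enqueue(10) -> [18, 10]
dequeue()->18, [10]
dequeue()->10, []
enqueue(26) -> [26]
dequeue()->26, []
enqueue(11) -> [11]

Final queue: [11]


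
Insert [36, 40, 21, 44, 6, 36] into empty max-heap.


Insert 36: [36]
Insert 40: [40, 36]
Insert 21: [40, 36, 21]
Insert 44: [44, 40, 21, 36]
Insert 6: [44, 40, 21, 36, 6]
Insert 36: [44, 40, 36, 36, 6, 21]

Final heap: [44, 40, 36, 36, 6, 21]


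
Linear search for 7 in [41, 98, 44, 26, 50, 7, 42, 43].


i=0: 41!=7
i=1: 98!=7
i=2: 44!=7
i=3: 26!=7
i=4: 50!=7
i=5: 7==7 found!

Found at 5, 6 comps


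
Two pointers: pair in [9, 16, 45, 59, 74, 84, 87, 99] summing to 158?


lo=0(9)+hi=7(99)=108
lo=1(16)+hi=7(99)=115
lo=2(45)+hi=7(99)=144
lo=3(59)+hi=7(99)=158

Yes: 59+99=158


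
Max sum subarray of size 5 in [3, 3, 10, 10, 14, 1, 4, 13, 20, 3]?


[0:5]: 40
[1:6]: 38
[2:7]: 39
[3:8]: 42
[4:9]: 52
[5:10]: 41

Max: 52 at [4:9]


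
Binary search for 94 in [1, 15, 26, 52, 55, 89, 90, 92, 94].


Step 1: lo=0, hi=8, mid=4, val=55
Step 2: lo=5, hi=8, mid=6, val=90
Step 3: lo=7, hi=8, mid=7, val=92
Step 4: lo=8, hi=8, mid=8, val=94

Found at index 8


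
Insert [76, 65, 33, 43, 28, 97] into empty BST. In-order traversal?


Insert 76: root
Insert 65: L from 76
Insert 33: L from 76 -> L from 65
Insert 43: L from 76 -> L from 65 -> R from 33
Insert 28: L from 76 -> L from 65 -> L from 33
Insert 97: R from 76

In-order: [28, 33, 43, 65, 76, 97]


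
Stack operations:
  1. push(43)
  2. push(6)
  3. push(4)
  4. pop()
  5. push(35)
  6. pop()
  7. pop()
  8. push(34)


push(43) -> [43]
push(6) -> [43, 6]
push(4) -> [43, 6, 4]
pop()->4, [43, 6]
push(35) -> [43, 6, 35]
pop()->35, [43, 6]
pop()->6, [43]
push(34) -> [43, 34]

Final stack: [43, 34]


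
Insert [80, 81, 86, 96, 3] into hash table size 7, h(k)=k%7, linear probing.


Insert 80: h=3 -> slot 3
Insert 81: h=4 -> slot 4
Insert 86: h=2 -> slot 2
Insert 96: h=5 -> slot 5
Insert 3: h=3, 3 probes -> slot 6

Table: [None, None, 86, 80, 81, 96, 3]


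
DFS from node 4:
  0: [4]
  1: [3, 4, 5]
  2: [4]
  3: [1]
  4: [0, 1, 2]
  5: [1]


Visit 4, push [2, 1, 0]
Visit 0, push []
Visit 1, push [5, 3]
Visit 3, push []
Visit 5, push []
Visit 2, push []

DFS order: [4, 0, 1, 3, 5, 2]


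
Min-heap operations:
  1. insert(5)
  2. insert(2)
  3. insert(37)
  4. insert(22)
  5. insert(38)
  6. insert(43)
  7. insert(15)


insert(5) -> [5]
insert(2) -> [2, 5]
insert(37) -> [2, 5, 37]
insert(22) -> [2, 5, 37, 22]
insert(38) -> [2, 5, 37, 22, 38]
insert(43) -> [2, 5, 37, 22, 38, 43]
insert(15) -> [2, 5, 15, 22, 38, 43, 37]

Final heap: [2, 5, 15, 22, 38, 43, 37]


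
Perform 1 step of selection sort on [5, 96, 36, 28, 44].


Initial: [5, 96, 36, 28, 44]
Step 1: min=5 at 0
  Swap: [5, 96, 36, 28, 44]

After 1 step: [5, 96, 36, 28, 44]


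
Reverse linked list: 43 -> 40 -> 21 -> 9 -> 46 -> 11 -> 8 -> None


Step 1: curr=43, set curr.next=prev(None) | reversed so far: 43
Step 2: curr=40, set curr.next=prev(43) | reversed so far: 40 -> 43
Step 3: curr=21, set curr.next=prev(40) | reversed so far: 21 -> 40 -> 43
Step 4: curr=9, set curr.next=prev(21) | reversed so far: 9 -> 21 -> 40 -> 43
Step 5: curr=46, set curr.next=prev(9) | reversed so far: 46 -> 9 -> 21 -> 40 -> 43
Step 6: curr=11, set curr.next=prev(46) | reversed so far: 11 -> 46 -> 9 -> 21 -> 40 -> 43
Step 7: curr=8, set curr.next=prev(11) | reversed so far: 8 -> 11 -> 46 -> 9 -> 21 -> 40 -> 43

8 -> 11 -> 46 -> 9 -> 21 -> 40 -> 43 -> None


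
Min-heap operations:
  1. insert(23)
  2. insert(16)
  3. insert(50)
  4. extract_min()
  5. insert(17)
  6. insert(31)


insert(23) -> [23]
insert(16) -> [16, 23]
insert(50) -> [16, 23, 50]
extract_min()->16, [23, 50]
insert(17) -> [17, 50, 23]
insert(31) -> [17, 31, 23, 50]

Final heap: [17, 31, 23, 50]


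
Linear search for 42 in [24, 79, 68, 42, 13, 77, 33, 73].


i=0: 24!=42
i=1: 79!=42
i=2: 68!=42
i=3: 42==42 found!

Found at 3, 4 comps


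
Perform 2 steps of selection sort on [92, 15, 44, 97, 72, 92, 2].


Initial: [92, 15, 44, 97, 72, 92, 2]
Step 1: min=2 at 6
  Swap: [2, 15, 44, 97, 72, 92, 92]
Step 2: min=15 at 1
  Swap: [2, 15, 44, 97, 72, 92, 92]

After 2 steps: [2, 15, 44, 97, 72, 92, 92]


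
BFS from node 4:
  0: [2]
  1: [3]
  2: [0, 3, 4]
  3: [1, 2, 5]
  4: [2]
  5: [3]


Visit 4, enqueue [2]
Visit 2, enqueue [0, 3]
Visit 0, enqueue []
Visit 3, enqueue [1, 5]
Visit 1, enqueue []
Visit 5, enqueue []

BFS order: [4, 2, 0, 3, 1, 5]


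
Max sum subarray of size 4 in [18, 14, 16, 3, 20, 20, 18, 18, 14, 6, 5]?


[0:4]: 51
[1:5]: 53
[2:6]: 59
[3:7]: 61
[4:8]: 76
[5:9]: 70
[6:10]: 56
[7:11]: 43

Max: 76 at [4:8]


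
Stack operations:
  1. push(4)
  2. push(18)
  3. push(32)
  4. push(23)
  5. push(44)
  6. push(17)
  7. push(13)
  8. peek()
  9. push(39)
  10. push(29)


push(4) -> [4]
push(18) -> [4, 18]
push(32) -> [4, 18, 32]
push(23) -> [4, 18, 32, 23]
push(44) -> [4, 18, 32, 23, 44]
push(17) -> [4, 18, 32, 23, 44, 17]
push(13) -> [4, 18, 32, 23, 44, 17, 13]
peek()->13
push(39) -> [4, 18, 32, 23, 44, 17, 13, 39]
push(29) -> [4, 18, 32, 23, 44, 17, 13, 39, 29]

Final stack: [4, 18, 32, 23, 44, 17, 13, 39, 29]


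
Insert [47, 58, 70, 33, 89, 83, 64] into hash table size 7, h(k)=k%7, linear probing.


Insert 47: h=5 -> slot 5
Insert 58: h=2 -> slot 2
Insert 70: h=0 -> slot 0
Insert 33: h=5, 1 probes -> slot 6
Insert 89: h=5, 3 probes -> slot 1
Insert 83: h=6, 4 probes -> slot 3
Insert 64: h=1, 3 probes -> slot 4

Table: [70, 89, 58, 83, 64, 47, 33]


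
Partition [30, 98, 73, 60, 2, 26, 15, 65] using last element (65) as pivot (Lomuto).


Pivot: 65
  30 <= 65: advance i (no swap)
  60 <= 65: swap -> [30, 60, 73, 98, 2, 26, 15, 65]
  2 <= 65: swap -> [30, 60, 2, 98, 73, 26, 15, 65]
  26 <= 65: swap -> [30, 60, 2, 26, 73, 98, 15, 65]
  15 <= 65: swap -> [30, 60, 2, 26, 15, 98, 73, 65]
Place pivot at 5: [30, 60, 2, 26, 15, 65, 73, 98]

Partitioned: [30, 60, 2, 26, 15, 65, 73, 98]


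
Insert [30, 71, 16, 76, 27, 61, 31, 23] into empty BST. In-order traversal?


Insert 30: root
Insert 71: R from 30
Insert 16: L from 30
Insert 76: R from 30 -> R from 71
Insert 27: L from 30 -> R from 16
Insert 61: R from 30 -> L from 71
Insert 31: R from 30 -> L from 71 -> L from 61
Insert 23: L from 30 -> R from 16 -> L from 27

In-order: [16, 23, 27, 30, 31, 61, 71, 76]


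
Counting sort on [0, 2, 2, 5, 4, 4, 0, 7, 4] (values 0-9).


Input: [0, 2, 2, 5, 4, 4, 0, 7, 4]
Counts: [2, 0, 2, 0, 3, 1, 0, 1, 0, 0]

Sorted: [0, 0, 2, 2, 4, 4, 4, 5, 7]


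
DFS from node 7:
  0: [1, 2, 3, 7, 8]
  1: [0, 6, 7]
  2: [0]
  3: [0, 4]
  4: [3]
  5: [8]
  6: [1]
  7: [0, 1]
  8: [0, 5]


Visit 7, push [1, 0]
Visit 0, push [8, 3, 2, 1]
Visit 1, push [6]
Visit 6, push []
Visit 2, push []
Visit 3, push [4]
Visit 4, push []
Visit 8, push [5]
Visit 5, push []

DFS order: [7, 0, 1, 6, 2, 3, 4, 8, 5]


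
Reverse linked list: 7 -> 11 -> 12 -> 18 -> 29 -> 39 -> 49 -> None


Step 1: curr=7, set curr.next=prev(None) | reversed so far: 7
Step 2: curr=11, set curr.next=prev(7) | reversed so far: 11 -> 7
Step 3: curr=12, set curr.next=prev(11) | reversed so far: 12 -> 11 -> 7
Step 4: curr=18, set curr.next=prev(12) | reversed so far: 18 -> 12 -> 11 -> 7
Step 5: curr=29, set curr.next=prev(18) | reversed so far: 29 -> 18 -> 12 -> 11 -> 7
Step 6: curr=39, set curr.next=prev(29) | reversed so far: 39 -> 29 -> 18 -> 12 -> 11 -> 7
Step 7: curr=49, set curr.next=prev(39) | reversed so far: 49 -> 39 -> 29 -> 18 -> 12 -> 11 -> 7

49 -> 39 -> 29 -> 18 -> 12 -> 11 -> 7 -> None


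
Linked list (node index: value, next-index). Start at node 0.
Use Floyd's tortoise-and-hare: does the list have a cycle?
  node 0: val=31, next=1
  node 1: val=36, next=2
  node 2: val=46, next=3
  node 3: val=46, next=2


Floyd's tortoise (slow, +1) and hare (fast, +2):
  init: slow=0, fast=0
  step 1: slow=1, fast=2
  step 2: slow=2, fast=2
  slow == fast at node 2: cycle detected

Cycle: yes


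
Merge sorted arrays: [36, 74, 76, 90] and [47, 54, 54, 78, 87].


Take 36 from A
Take 47 from B
Take 54 from B
Take 54 from B
Take 74 from A
Take 76 from A
Take 78 from B
Take 87 from B

Merged: [36, 47, 54, 54, 74, 76, 78, 87, 90]


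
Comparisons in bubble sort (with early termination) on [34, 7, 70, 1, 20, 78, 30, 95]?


Algorithm: bubble sort (with early termination)
Input: [34, 7, 70, 1, 20, 78, 30, 95]
Sorted: [1, 7, 20, 30, 34, 70, 78, 95]

22


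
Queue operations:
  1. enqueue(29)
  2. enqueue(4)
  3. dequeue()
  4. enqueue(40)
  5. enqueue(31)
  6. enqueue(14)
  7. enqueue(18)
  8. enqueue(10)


enqueue(29) -> [29]
enqueue(4) -> [29, 4]
dequeue()->29, [4]
enqueue(40) -> [4, 40]
enqueue(31) -> [4, 40, 31]
enqueue(14) -> [4, 40, 31, 14]
enqueue(18) -> [4, 40, 31, 14, 18]
enqueue(10) -> [4, 40, 31, 14, 18, 10]

Final queue: [4, 40, 31, 14, 18, 10]


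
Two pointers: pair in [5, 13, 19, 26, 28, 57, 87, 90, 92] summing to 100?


lo=0(5)+hi=8(92)=97
lo=1(13)+hi=8(92)=105
lo=1(13)+hi=7(90)=103
lo=1(13)+hi=6(87)=100

Yes: 13+87=100


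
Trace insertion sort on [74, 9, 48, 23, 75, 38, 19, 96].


Initial: [74, 9, 48, 23, 75, 38, 19, 96]
Insert 9: [9, 74, 48, 23, 75, 38, 19, 96]
Insert 48: [9, 48, 74, 23, 75, 38, 19, 96]
Insert 23: [9, 23, 48, 74, 75, 38, 19, 96]
Insert 75: [9, 23, 48, 74, 75, 38, 19, 96]
Insert 38: [9, 23, 38, 48, 74, 75, 19, 96]
Insert 19: [9, 19, 23, 38, 48, 74, 75, 96]
Insert 96: [9, 19, 23, 38, 48, 74, 75, 96]

Sorted: [9, 19, 23, 38, 48, 74, 75, 96]


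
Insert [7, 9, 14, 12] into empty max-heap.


Insert 7: [7]
Insert 9: [9, 7]
Insert 14: [14, 7, 9]
Insert 12: [14, 12, 9, 7]

Final heap: [14, 12, 9, 7]


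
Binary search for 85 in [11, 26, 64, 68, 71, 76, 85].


Step 1: lo=0, hi=6, mid=3, val=68
Step 2: lo=4, hi=6, mid=5, val=76
Step 3: lo=6, hi=6, mid=6, val=85

Found at index 6


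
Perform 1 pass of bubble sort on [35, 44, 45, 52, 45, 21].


Initial: [35, 44, 45, 52, 45, 21]
Pass 1: [35, 44, 45, 45, 21, 52] (2 swaps)

After 1 pass: [35, 44, 45, 45, 21, 52]


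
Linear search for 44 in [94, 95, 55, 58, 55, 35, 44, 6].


i=0: 94!=44
i=1: 95!=44
i=2: 55!=44
i=3: 58!=44
i=4: 55!=44
i=5: 35!=44
i=6: 44==44 found!

Found at 6, 7 comps


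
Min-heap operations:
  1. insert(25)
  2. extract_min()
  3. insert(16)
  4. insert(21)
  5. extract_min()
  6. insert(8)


insert(25) -> [25]
extract_min()->25, []
insert(16) -> [16]
insert(21) -> [16, 21]
extract_min()->16, [21]
insert(8) -> [8, 21]

Final heap: [8, 21]


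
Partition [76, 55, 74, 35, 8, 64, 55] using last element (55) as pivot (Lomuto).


Pivot: 55
  55 <= 55: swap -> [55, 76, 74, 35, 8, 64, 55]
  35 <= 55: swap -> [55, 35, 74, 76, 8, 64, 55]
  8 <= 55: swap -> [55, 35, 8, 76, 74, 64, 55]
Place pivot at 3: [55, 35, 8, 55, 74, 64, 76]

Partitioned: [55, 35, 8, 55, 74, 64, 76]


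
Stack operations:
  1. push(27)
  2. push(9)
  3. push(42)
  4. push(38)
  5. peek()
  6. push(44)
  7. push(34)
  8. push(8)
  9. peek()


push(27) -> [27]
push(9) -> [27, 9]
push(42) -> [27, 9, 42]
push(38) -> [27, 9, 42, 38]
peek()->38
push(44) -> [27, 9, 42, 38, 44]
push(34) -> [27, 9, 42, 38, 44, 34]
push(8) -> [27, 9, 42, 38, 44, 34, 8]
peek()->8

Final stack: [27, 9, 42, 38, 44, 34, 8]


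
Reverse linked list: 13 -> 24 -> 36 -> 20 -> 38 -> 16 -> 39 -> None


Step 1: curr=13, set curr.next=prev(None) | reversed so far: 13
Step 2: curr=24, set curr.next=prev(13) | reversed so far: 24 -> 13
Step 3: curr=36, set curr.next=prev(24) | reversed so far: 36 -> 24 -> 13
Step 4: curr=20, set curr.next=prev(36) | reversed so far: 20 -> 36 -> 24 -> 13
Step 5: curr=38, set curr.next=prev(20) | reversed so far: 38 -> 20 -> 36 -> 24 -> 13
Step 6: curr=16, set curr.next=prev(38) | reversed so far: 16 -> 38 -> 20 -> 36 -> 24 -> 13
Step 7: curr=39, set curr.next=prev(16) | reversed so far: 39 -> 16 -> 38 -> 20 -> 36 -> 24 -> 13

39 -> 16 -> 38 -> 20 -> 36 -> 24 -> 13 -> None


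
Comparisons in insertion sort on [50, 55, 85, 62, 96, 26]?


Algorithm: insertion sort
Input: [50, 55, 85, 62, 96, 26]
Sorted: [26, 50, 55, 62, 85, 96]

10


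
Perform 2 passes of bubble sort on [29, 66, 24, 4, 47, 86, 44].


Initial: [29, 66, 24, 4, 47, 86, 44]
Pass 1: [29, 24, 4, 47, 66, 44, 86] (4 swaps)
Pass 2: [24, 4, 29, 47, 44, 66, 86] (3 swaps)

After 2 passes: [24, 4, 29, 47, 44, 66, 86]


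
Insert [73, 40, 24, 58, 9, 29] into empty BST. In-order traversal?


Insert 73: root
Insert 40: L from 73
Insert 24: L from 73 -> L from 40
Insert 58: L from 73 -> R from 40
Insert 9: L from 73 -> L from 40 -> L from 24
Insert 29: L from 73 -> L from 40 -> R from 24

In-order: [9, 24, 29, 40, 58, 73]


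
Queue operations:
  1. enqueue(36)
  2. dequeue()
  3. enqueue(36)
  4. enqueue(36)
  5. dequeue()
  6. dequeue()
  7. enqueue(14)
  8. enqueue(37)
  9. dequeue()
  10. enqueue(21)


enqueue(36) -> [36]
dequeue()->36, []
enqueue(36) -> [36]
enqueue(36) -> [36, 36]
dequeue()->36, [36]
dequeue()->36, []
enqueue(14) -> [14]
enqueue(37) -> [14, 37]
dequeue()->14, [37]
enqueue(21) -> [37, 21]

Final queue: [37, 21]


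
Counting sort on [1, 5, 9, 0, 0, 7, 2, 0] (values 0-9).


Input: [1, 5, 9, 0, 0, 7, 2, 0]
Counts: [3, 1, 1, 0, 0, 1, 0, 1, 0, 1]

Sorted: [0, 0, 0, 1, 2, 5, 7, 9]


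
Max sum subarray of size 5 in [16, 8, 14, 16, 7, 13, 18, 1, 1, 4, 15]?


[0:5]: 61
[1:6]: 58
[2:7]: 68
[3:8]: 55
[4:9]: 40
[5:10]: 37
[6:11]: 39

Max: 68 at [2:7]


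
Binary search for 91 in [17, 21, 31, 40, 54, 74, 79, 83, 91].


Step 1: lo=0, hi=8, mid=4, val=54
Step 2: lo=5, hi=8, mid=6, val=79
Step 3: lo=7, hi=8, mid=7, val=83
Step 4: lo=8, hi=8, mid=8, val=91

Found at index 8


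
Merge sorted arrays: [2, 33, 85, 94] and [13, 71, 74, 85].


Take 2 from A
Take 13 from B
Take 33 from A
Take 71 from B
Take 74 from B
Take 85 from A
Take 85 from B

Merged: [2, 13, 33, 71, 74, 85, 85, 94]


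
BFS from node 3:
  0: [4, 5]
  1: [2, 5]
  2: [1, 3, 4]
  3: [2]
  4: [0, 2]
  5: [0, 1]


Visit 3, enqueue [2]
Visit 2, enqueue [1, 4]
Visit 1, enqueue [5]
Visit 4, enqueue [0]
Visit 5, enqueue []
Visit 0, enqueue []

BFS order: [3, 2, 1, 4, 5, 0]


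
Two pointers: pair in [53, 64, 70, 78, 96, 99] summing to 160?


lo=0(53)+hi=5(99)=152
lo=1(64)+hi=5(99)=163
lo=1(64)+hi=4(96)=160

Yes: 64+96=160


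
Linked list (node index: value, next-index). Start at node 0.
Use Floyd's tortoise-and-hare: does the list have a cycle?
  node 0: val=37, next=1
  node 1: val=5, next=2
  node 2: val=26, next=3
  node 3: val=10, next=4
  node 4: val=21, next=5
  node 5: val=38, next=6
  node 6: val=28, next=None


Floyd's tortoise (slow, +1) and hare (fast, +2):
  init: slow=0, fast=0
  step 1: slow=1, fast=2
  step 2: slow=2, fast=4
  step 3: slow=3, fast=6
  step 4: fast -> None, no cycle

Cycle: no


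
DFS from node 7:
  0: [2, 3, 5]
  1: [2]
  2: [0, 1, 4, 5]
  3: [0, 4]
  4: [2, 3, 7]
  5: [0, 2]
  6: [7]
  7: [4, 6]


Visit 7, push [6, 4]
Visit 4, push [3, 2]
Visit 2, push [5, 1, 0]
Visit 0, push [5, 3]
Visit 3, push []
Visit 5, push []
Visit 1, push []
Visit 6, push []

DFS order: [7, 4, 2, 0, 3, 5, 1, 6]


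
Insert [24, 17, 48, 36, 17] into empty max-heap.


Insert 24: [24]
Insert 17: [24, 17]
Insert 48: [48, 17, 24]
Insert 36: [48, 36, 24, 17]
Insert 17: [48, 36, 24, 17, 17]

Final heap: [48, 36, 24, 17, 17]


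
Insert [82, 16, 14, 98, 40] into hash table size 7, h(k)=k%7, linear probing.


Insert 82: h=5 -> slot 5
Insert 16: h=2 -> slot 2
Insert 14: h=0 -> slot 0
Insert 98: h=0, 1 probes -> slot 1
Insert 40: h=5, 1 probes -> slot 6

Table: [14, 98, 16, None, None, 82, 40]


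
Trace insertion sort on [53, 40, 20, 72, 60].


Initial: [53, 40, 20, 72, 60]
Insert 40: [40, 53, 20, 72, 60]
Insert 20: [20, 40, 53, 72, 60]
Insert 72: [20, 40, 53, 72, 60]
Insert 60: [20, 40, 53, 60, 72]

Sorted: [20, 40, 53, 60, 72]


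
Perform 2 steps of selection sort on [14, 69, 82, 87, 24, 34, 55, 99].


Initial: [14, 69, 82, 87, 24, 34, 55, 99]
Step 1: min=14 at 0
  Swap: [14, 69, 82, 87, 24, 34, 55, 99]
Step 2: min=24 at 4
  Swap: [14, 24, 82, 87, 69, 34, 55, 99]

After 2 steps: [14, 24, 82, 87, 69, 34, 55, 99]


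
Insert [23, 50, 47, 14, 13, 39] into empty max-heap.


Insert 23: [23]
Insert 50: [50, 23]
Insert 47: [50, 23, 47]
Insert 14: [50, 23, 47, 14]
Insert 13: [50, 23, 47, 14, 13]
Insert 39: [50, 23, 47, 14, 13, 39]

Final heap: [50, 23, 47, 14, 13, 39]


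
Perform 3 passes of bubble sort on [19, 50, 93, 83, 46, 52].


Initial: [19, 50, 93, 83, 46, 52]
Pass 1: [19, 50, 83, 46, 52, 93] (3 swaps)
Pass 2: [19, 50, 46, 52, 83, 93] (2 swaps)
Pass 3: [19, 46, 50, 52, 83, 93] (1 swaps)

After 3 passes: [19, 46, 50, 52, 83, 93]


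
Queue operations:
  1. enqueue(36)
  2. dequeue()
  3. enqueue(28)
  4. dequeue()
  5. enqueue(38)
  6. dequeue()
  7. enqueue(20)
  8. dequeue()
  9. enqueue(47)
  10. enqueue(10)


enqueue(36) -> [36]
dequeue()->36, []
enqueue(28) -> [28]
dequeue()->28, []
enqueue(38) -> [38]
dequeue()->38, []
enqueue(20) -> [20]
dequeue()->20, []
enqueue(47) -> [47]
enqueue(10) -> [47, 10]

Final queue: [47, 10]


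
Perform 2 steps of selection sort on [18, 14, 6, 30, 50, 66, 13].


Initial: [18, 14, 6, 30, 50, 66, 13]
Step 1: min=6 at 2
  Swap: [6, 14, 18, 30, 50, 66, 13]
Step 2: min=13 at 6
  Swap: [6, 13, 18, 30, 50, 66, 14]

After 2 steps: [6, 13, 18, 30, 50, 66, 14]


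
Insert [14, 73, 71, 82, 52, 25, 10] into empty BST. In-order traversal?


Insert 14: root
Insert 73: R from 14
Insert 71: R from 14 -> L from 73
Insert 82: R from 14 -> R from 73
Insert 52: R from 14 -> L from 73 -> L from 71
Insert 25: R from 14 -> L from 73 -> L from 71 -> L from 52
Insert 10: L from 14

In-order: [10, 14, 25, 52, 71, 73, 82]


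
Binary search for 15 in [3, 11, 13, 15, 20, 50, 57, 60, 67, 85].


Step 1: lo=0, hi=9, mid=4, val=20
Step 2: lo=0, hi=3, mid=1, val=11
Step 3: lo=2, hi=3, mid=2, val=13
Step 4: lo=3, hi=3, mid=3, val=15

Found at index 3


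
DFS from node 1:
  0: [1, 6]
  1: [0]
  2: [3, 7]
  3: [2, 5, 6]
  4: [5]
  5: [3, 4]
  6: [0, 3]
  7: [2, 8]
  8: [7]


Visit 1, push [0]
Visit 0, push [6]
Visit 6, push [3]
Visit 3, push [5, 2]
Visit 2, push [7]
Visit 7, push [8]
Visit 8, push []
Visit 5, push [4]
Visit 4, push []

DFS order: [1, 0, 6, 3, 2, 7, 8, 5, 4]


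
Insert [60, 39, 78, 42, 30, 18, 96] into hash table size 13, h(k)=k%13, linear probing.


Insert 60: h=8 -> slot 8
Insert 39: h=0 -> slot 0
Insert 78: h=0, 1 probes -> slot 1
Insert 42: h=3 -> slot 3
Insert 30: h=4 -> slot 4
Insert 18: h=5 -> slot 5
Insert 96: h=5, 1 probes -> slot 6

Table: [39, 78, None, 42, 30, 18, 96, None, 60, None, None, None, None]


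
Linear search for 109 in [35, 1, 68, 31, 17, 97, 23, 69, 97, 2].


i=0: 35!=109
i=1: 1!=109
i=2: 68!=109
i=3: 31!=109
i=4: 17!=109
i=5: 97!=109
i=6: 23!=109
i=7: 69!=109
i=8: 97!=109
i=9: 2!=109

Not found, 10 comps


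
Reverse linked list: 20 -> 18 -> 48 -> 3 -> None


Step 1: curr=20, set curr.next=prev(None) | reversed so far: 20
Step 2: curr=18, set curr.next=prev(20) | reversed so far: 18 -> 20
Step 3: curr=48, set curr.next=prev(18) | reversed so far: 48 -> 18 -> 20
Step 4: curr=3, set curr.next=prev(48) | reversed so far: 3 -> 48 -> 18 -> 20

3 -> 48 -> 18 -> 20 -> None


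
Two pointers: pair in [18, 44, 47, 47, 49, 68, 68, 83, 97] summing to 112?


lo=0(18)+hi=8(97)=115
lo=0(18)+hi=7(83)=101
lo=1(44)+hi=7(83)=127
lo=1(44)+hi=6(68)=112

Yes: 44+68=112


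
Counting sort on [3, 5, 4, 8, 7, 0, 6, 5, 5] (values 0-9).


Input: [3, 5, 4, 8, 7, 0, 6, 5, 5]
Counts: [1, 0, 0, 1, 1, 3, 1, 1, 1, 0]

Sorted: [0, 3, 4, 5, 5, 5, 6, 7, 8]


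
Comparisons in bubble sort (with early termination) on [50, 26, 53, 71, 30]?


Algorithm: bubble sort (with early termination)
Input: [50, 26, 53, 71, 30]
Sorted: [26, 30, 50, 53, 71]

10


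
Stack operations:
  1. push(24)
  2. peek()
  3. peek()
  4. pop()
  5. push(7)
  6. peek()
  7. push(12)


push(24) -> [24]
peek()->24
peek()->24
pop()->24, []
push(7) -> [7]
peek()->7
push(12) -> [7, 12]

Final stack: [7, 12]


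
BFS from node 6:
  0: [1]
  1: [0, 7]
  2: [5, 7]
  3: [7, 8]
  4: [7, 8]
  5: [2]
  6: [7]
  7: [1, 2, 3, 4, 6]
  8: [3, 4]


Visit 6, enqueue [7]
Visit 7, enqueue [1, 2, 3, 4]
Visit 1, enqueue [0]
Visit 2, enqueue [5]
Visit 3, enqueue [8]
Visit 4, enqueue []
Visit 0, enqueue []
Visit 5, enqueue []
Visit 8, enqueue []

BFS order: [6, 7, 1, 2, 3, 4, 0, 5, 8]


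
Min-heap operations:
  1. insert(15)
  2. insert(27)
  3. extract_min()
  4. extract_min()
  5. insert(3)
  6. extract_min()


insert(15) -> [15]
insert(27) -> [15, 27]
extract_min()->15, [27]
extract_min()->27, []
insert(3) -> [3]
extract_min()->3, []

Final heap: []


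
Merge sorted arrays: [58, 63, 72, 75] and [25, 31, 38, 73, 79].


Take 25 from B
Take 31 from B
Take 38 from B
Take 58 from A
Take 63 from A
Take 72 from A
Take 73 from B
Take 75 from A

Merged: [25, 31, 38, 58, 63, 72, 73, 75, 79]


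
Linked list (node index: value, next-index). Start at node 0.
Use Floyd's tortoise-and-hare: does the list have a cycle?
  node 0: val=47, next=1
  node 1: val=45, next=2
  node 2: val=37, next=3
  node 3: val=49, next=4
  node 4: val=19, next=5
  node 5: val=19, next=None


Floyd's tortoise (slow, +1) and hare (fast, +2):
  init: slow=0, fast=0
  step 1: slow=1, fast=2
  step 2: slow=2, fast=4
  step 3: fast 4->5->None, no cycle

Cycle: no


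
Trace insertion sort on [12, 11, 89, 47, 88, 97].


Initial: [12, 11, 89, 47, 88, 97]
Insert 11: [11, 12, 89, 47, 88, 97]
Insert 89: [11, 12, 89, 47, 88, 97]
Insert 47: [11, 12, 47, 89, 88, 97]
Insert 88: [11, 12, 47, 88, 89, 97]
Insert 97: [11, 12, 47, 88, 89, 97]

Sorted: [11, 12, 47, 88, 89, 97]


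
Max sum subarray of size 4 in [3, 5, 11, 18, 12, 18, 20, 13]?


[0:4]: 37
[1:5]: 46
[2:6]: 59
[3:7]: 68
[4:8]: 63

Max: 68 at [3:7]


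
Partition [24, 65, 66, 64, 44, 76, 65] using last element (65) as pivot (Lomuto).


Pivot: 65
  24 <= 65: advance i (no swap)
  65 <= 65: advance i (no swap)
  64 <= 65: swap -> [24, 65, 64, 66, 44, 76, 65]
  44 <= 65: swap -> [24, 65, 64, 44, 66, 76, 65]
Place pivot at 4: [24, 65, 64, 44, 65, 76, 66]

Partitioned: [24, 65, 64, 44, 65, 76, 66]


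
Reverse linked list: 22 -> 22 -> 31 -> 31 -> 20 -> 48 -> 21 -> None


Step 1: curr=22, set curr.next=prev(None) | reversed so far: 22
Step 2: curr=22, set curr.next=prev(22) | reversed so far: 22 -> 22
Step 3: curr=31, set curr.next=prev(22) | reversed so far: 31 -> 22 -> 22
Step 4: curr=31, set curr.next=prev(31) | reversed so far: 31 -> 31 -> 22 -> 22
Step 5: curr=20, set curr.next=prev(31) | reversed so far: 20 -> 31 -> 31 -> 22 -> 22
Step 6: curr=48, set curr.next=prev(20) | reversed so far: 48 -> 20 -> 31 -> 31 -> 22 -> 22
Step 7: curr=21, set curr.next=prev(48) | reversed so far: 21 -> 48 -> 20 -> 31 -> 31 -> 22 -> 22

21 -> 48 -> 20 -> 31 -> 31 -> 22 -> 22 -> None


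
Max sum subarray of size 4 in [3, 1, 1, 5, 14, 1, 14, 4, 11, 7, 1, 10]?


[0:4]: 10
[1:5]: 21
[2:6]: 21
[3:7]: 34
[4:8]: 33
[5:9]: 30
[6:10]: 36
[7:11]: 23
[8:12]: 29

Max: 36 at [6:10]


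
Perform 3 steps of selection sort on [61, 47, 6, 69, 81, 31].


Initial: [61, 47, 6, 69, 81, 31]
Step 1: min=6 at 2
  Swap: [6, 47, 61, 69, 81, 31]
Step 2: min=31 at 5
  Swap: [6, 31, 61, 69, 81, 47]
Step 3: min=47 at 5
  Swap: [6, 31, 47, 69, 81, 61]

After 3 steps: [6, 31, 47, 69, 81, 61]


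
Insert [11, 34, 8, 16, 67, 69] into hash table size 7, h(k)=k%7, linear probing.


Insert 11: h=4 -> slot 4
Insert 34: h=6 -> slot 6
Insert 8: h=1 -> slot 1
Insert 16: h=2 -> slot 2
Insert 67: h=4, 1 probes -> slot 5
Insert 69: h=6, 1 probes -> slot 0

Table: [69, 8, 16, None, 11, 67, 34]


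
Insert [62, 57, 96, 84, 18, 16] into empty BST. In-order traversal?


Insert 62: root
Insert 57: L from 62
Insert 96: R from 62
Insert 84: R from 62 -> L from 96
Insert 18: L from 62 -> L from 57
Insert 16: L from 62 -> L from 57 -> L from 18

In-order: [16, 18, 57, 62, 84, 96]


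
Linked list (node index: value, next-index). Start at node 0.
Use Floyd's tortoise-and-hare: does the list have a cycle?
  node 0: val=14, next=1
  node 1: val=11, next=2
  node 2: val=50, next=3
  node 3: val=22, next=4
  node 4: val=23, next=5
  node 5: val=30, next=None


Floyd's tortoise (slow, +1) and hare (fast, +2):
  init: slow=0, fast=0
  step 1: slow=1, fast=2
  step 2: slow=2, fast=4
  step 3: fast 4->5->None, no cycle

Cycle: no


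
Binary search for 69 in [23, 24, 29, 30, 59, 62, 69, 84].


Step 1: lo=0, hi=7, mid=3, val=30
Step 2: lo=4, hi=7, mid=5, val=62
Step 3: lo=6, hi=7, mid=6, val=69

Found at index 6


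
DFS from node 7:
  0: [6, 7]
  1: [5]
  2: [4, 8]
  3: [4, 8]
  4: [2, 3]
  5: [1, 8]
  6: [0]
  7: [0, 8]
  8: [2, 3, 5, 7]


Visit 7, push [8, 0]
Visit 0, push [6]
Visit 6, push []
Visit 8, push [5, 3, 2]
Visit 2, push [4]
Visit 4, push [3]
Visit 3, push []
Visit 5, push [1]
Visit 1, push []

DFS order: [7, 0, 6, 8, 2, 4, 3, 5, 1]


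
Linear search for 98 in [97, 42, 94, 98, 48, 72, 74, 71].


i=0: 97!=98
i=1: 42!=98
i=2: 94!=98
i=3: 98==98 found!

Found at 3, 4 comps


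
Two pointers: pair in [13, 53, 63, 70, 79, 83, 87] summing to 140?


lo=0(13)+hi=6(87)=100
lo=1(53)+hi=6(87)=140

Yes: 53+87=140


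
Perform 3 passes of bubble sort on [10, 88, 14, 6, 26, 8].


Initial: [10, 88, 14, 6, 26, 8]
Pass 1: [10, 14, 6, 26, 8, 88] (4 swaps)
Pass 2: [10, 6, 14, 8, 26, 88] (2 swaps)
Pass 3: [6, 10, 8, 14, 26, 88] (2 swaps)

After 3 passes: [6, 10, 8, 14, 26, 88]


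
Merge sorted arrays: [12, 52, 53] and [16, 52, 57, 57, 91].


Take 12 from A
Take 16 from B
Take 52 from A
Take 52 from B
Take 53 from A

Merged: [12, 16, 52, 52, 53, 57, 57, 91]


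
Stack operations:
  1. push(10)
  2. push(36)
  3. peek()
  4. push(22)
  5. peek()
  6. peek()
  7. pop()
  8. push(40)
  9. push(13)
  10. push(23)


push(10) -> [10]
push(36) -> [10, 36]
peek()->36
push(22) -> [10, 36, 22]
peek()->22
peek()->22
pop()->22, [10, 36]
push(40) -> [10, 36, 40]
push(13) -> [10, 36, 40, 13]
push(23) -> [10, 36, 40, 13, 23]

Final stack: [10, 36, 40, 13, 23]


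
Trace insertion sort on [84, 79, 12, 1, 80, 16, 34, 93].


Initial: [84, 79, 12, 1, 80, 16, 34, 93]
Insert 79: [79, 84, 12, 1, 80, 16, 34, 93]
Insert 12: [12, 79, 84, 1, 80, 16, 34, 93]
Insert 1: [1, 12, 79, 84, 80, 16, 34, 93]
Insert 80: [1, 12, 79, 80, 84, 16, 34, 93]
Insert 16: [1, 12, 16, 79, 80, 84, 34, 93]
Insert 34: [1, 12, 16, 34, 79, 80, 84, 93]
Insert 93: [1, 12, 16, 34, 79, 80, 84, 93]

Sorted: [1, 12, 16, 34, 79, 80, 84, 93]


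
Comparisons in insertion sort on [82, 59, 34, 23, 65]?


Algorithm: insertion sort
Input: [82, 59, 34, 23, 65]
Sorted: [23, 34, 59, 65, 82]

8


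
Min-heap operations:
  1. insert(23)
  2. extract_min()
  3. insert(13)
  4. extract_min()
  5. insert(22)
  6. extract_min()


insert(23) -> [23]
extract_min()->23, []
insert(13) -> [13]
extract_min()->13, []
insert(22) -> [22]
extract_min()->22, []

Final heap: []


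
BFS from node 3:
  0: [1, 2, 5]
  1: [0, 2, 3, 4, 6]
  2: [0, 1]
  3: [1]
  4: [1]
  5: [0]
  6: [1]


Visit 3, enqueue [1]
Visit 1, enqueue [0, 2, 4, 6]
Visit 0, enqueue [5]
Visit 2, enqueue []
Visit 4, enqueue []
Visit 6, enqueue []
Visit 5, enqueue []

BFS order: [3, 1, 0, 2, 4, 6, 5]


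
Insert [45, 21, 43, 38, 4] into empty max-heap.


Insert 45: [45]
Insert 21: [45, 21]
Insert 43: [45, 21, 43]
Insert 38: [45, 38, 43, 21]
Insert 4: [45, 38, 43, 21, 4]

Final heap: [45, 38, 43, 21, 4]


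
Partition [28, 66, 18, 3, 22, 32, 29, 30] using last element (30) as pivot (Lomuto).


Pivot: 30
  28 <= 30: advance i (no swap)
  18 <= 30: swap -> [28, 18, 66, 3, 22, 32, 29, 30]
  3 <= 30: swap -> [28, 18, 3, 66, 22, 32, 29, 30]
  22 <= 30: swap -> [28, 18, 3, 22, 66, 32, 29, 30]
  29 <= 30: swap -> [28, 18, 3, 22, 29, 32, 66, 30]
Place pivot at 5: [28, 18, 3, 22, 29, 30, 66, 32]

Partitioned: [28, 18, 3, 22, 29, 30, 66, 32]


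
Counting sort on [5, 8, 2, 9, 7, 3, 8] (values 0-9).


Input: [5, 8, 2, 9, 7, 3, 8]
Counts: [0, 0, 1, 1, 0, 1, 0, 1, 2, 1]

Sorted: [2, 3, 5, 7, 8, 8, 9]


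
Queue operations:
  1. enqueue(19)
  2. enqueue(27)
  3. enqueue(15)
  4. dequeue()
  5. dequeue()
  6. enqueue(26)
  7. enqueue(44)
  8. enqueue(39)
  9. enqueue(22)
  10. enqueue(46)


enqueue(19) -> [19]
enqueue(27) -> [19, 27]
enqueue(15) -> [19, 27, 15]
dequeue()->19, [27, 15]
dequeue()->27, [15]
enqueue(26) -> [15, 26]
enqueue(44) -> [15, 26, 44]
enqueue(39) -> [15, 26, 44, 39]
enqueue(22) -> [15, 26, 44, 39, 22]
enqueue(46) -> [15, 26, 44, 39, 22, 46]

Final queue: [15, 26, 44, 39, 22, 46]


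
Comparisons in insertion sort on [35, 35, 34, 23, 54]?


Algorithm: insertion sort
Input: [35, 35, 34, 23, 54]
Sorted: [23, 34, 35, 35, 54]

7


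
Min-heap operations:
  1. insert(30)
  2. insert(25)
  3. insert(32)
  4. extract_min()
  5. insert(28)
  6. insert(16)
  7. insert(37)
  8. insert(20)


insert(30) -> [30]
insert(25) -> [25, 30]
insert(32) -> [25, 30, 32]
extract_min()->25, [30, 32]
insert(28) -> [28, 32, 30]
insert(16) -> [16, 28, 30, 32]
insert(37) -> [16, 28, 30, 32, 37]
insert(20) -> [16, 28, 20, 32, 37, 30]

Final heap: [16, 28, 20, 32, 37, 30]


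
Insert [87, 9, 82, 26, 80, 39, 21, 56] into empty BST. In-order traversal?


Insert 87: root
Insert 9: L from 87
Insert 82: L from 87 -> R from 9
Insert 26: L from 87 -> R from 9 -> L from 82
Insert 80: L from 87 -> R from 9 -> L from 82 -> R from 26
Insert 39: L from 87 -> R from 9 -> L from 82 -> R from 26 -> L from 80
Insert 21: L from 87 -> R from 9 -> L from 82 -> L from 26
Insert 56: L from 87 -> R from 9 -> L from 82 -> R from 26 -> L from 80 -> R from 39

In-order: [9, 21, 26, 39, 56, 80, 82, 87]


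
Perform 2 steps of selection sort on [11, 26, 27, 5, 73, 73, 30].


Initial: [11, 26, 27, 5, 73, 73, 30]
Step 1: min=5 at 3
  Swap: [5, 26, 27, 11, 73, 73, 30]
Step 2: min=11 at 3
  Swap: [5, 11, 27, 26, 73, 73, 30]

After 2 steps: [5, 11, 27, 26, 73, 73, 30]


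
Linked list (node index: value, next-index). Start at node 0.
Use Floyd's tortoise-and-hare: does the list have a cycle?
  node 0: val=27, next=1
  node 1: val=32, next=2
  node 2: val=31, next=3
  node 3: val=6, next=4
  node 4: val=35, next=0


Floyd's tortoise (slow, +1) and hare (fast, +2):
  init: slow=0, fast=0
  step 1: slow=1, fast=2
  step 2: slow=2, fast=4
  step 3: slow=3, fast=1
  step 4: slow=4, fast=3
  step 5: slow=0, fast=0
  slow == fast at node 0: cycle detected

Cycle: yes


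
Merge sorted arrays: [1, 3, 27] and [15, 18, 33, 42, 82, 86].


Take 1 from A
Take 3 from A
Take 15 from B
Take 18 from B
Take 27 from A

Merged: [1, 3, 15, 18, 27, 33, 42, 82, 86]


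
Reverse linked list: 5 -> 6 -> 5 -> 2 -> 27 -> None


Step 1: curr=5, set curr.next=prev(None) | reversed so far: 5
Step 2: curr=6, set curr.next=prev(5) | reversed so far: 6 -> 5
Step 3: curr=5, set curr.next=prev(6) | reversed so far: 5 -> 6 -> 5
Step 4: curr=2, set curr.next=prev(5) | reversed so far: 2 -> 5 -> 6 -> 5
Step 5: curr=27, set curr.next=prev(2) | reversed so far: 27 -> 2 -> 5 -> 6 -> 5

27 -> 2 -> 5 -> 6 -> 5 -> None
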